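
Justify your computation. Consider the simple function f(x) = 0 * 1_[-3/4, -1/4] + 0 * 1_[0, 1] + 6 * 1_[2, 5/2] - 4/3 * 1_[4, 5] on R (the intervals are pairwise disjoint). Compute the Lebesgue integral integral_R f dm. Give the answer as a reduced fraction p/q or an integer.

For a simple function f = sum_i c_i * 1_{A_i} with disjoint A_i,
  integral f dm = sum_i c_i * m(A_i).
Lengths of the A_i:
  m(A_1) = -1/4 - (-3/4) = 1/2.
  m(A_2) = 1 - 0 = 1.
  m(A_3) = 5/2 - 2 = 1/2.
  m(A_4) = 5 - 4 = 1.
Contributions c_i * m(A_i):
  (0) * (1/2) = 0.
  (0) * (1) = 0.
  (6) * (1/2) = 3.
  (-4/3) * (1) = -4/3.
Total: 0 + 0 + 3 - 4/3 = 5/3.

5/3


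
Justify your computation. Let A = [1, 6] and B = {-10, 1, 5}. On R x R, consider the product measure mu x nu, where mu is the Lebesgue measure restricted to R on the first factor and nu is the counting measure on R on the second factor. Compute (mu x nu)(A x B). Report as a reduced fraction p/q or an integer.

For a measurable rectangle A x B, the product measure satisfies
  (mu x nu)(A x B) = mu(A) * nu(B).
  mu(A) = 5.
  nu(B) = 3.
  (mu x nu)(A x B) = 5 * 3 = 15.

15


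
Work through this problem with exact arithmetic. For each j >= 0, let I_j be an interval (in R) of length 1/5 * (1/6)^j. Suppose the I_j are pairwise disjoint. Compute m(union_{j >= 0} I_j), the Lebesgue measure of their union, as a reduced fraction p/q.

By countable additivity of the Lebesgue measure on pairwise disjoint measurable sets,
  m(union_{j >= 0} I_j) = sum_{j >= 0} m(I_j) = sum_{j >= 0} a * r^j,
  with a = 1/5 and r = 1/6.
Since 0 < r = 1/6 < 1, the geometric series converges:
  sum_{j >= 0} a * r^j = a / (1 - r).
  = 1/5 / (1 - 1/6)
  = 1/5 / (5/6)
  = 6/25.

6/25


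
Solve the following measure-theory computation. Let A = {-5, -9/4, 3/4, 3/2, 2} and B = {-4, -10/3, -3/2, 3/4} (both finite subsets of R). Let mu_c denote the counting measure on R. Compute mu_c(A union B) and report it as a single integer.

Counting measure on a finite set equals cardinality. By inclusion-exclusion, |A union B| = |A| + |B| - |A cap B|.
|A| = 5, |B| = 4, |A cap B| = 1.
So mu_c(A union B) = 5 + 4 - 1 = 8.

8


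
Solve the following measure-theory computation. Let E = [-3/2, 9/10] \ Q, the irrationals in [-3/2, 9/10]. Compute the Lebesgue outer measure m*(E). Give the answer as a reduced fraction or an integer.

The interval I = [-3/2, 9/10] has m(I) = 9/10 - (-3/2) = 12/5 (endpoints are measure-zero, so open/closed/half-open agree). Write I = (I cap Q) u (I \ Q). The rationals in I are countable, so m*(I cap Q) = 0 (cover each rational by intervals whose total length is arbitrarily small). By countable subadditivity m*(I) <= m*(I cap Q) + m*(I \ Q), hence m*(I \ Q) >= m(I) = 12/5. The reverse inequality m*(I \ Q) <= m*(I) = 12/5 is trivial since (I \ Q) is a subset of I. Therefore m*(I \ Q) = 12/5.

12/5


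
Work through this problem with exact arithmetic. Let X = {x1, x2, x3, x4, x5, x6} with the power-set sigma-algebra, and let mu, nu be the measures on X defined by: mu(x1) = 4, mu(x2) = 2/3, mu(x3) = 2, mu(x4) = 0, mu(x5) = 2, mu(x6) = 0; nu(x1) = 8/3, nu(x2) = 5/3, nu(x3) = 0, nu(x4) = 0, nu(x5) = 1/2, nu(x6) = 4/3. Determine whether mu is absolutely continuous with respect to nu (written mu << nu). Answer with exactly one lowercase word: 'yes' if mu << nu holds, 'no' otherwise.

mu << nu means: every nu-null measurable set is also mu-null; equivalently, for every atom x, if nu({x}) = 0 then mu({x}) = 0.
Checking each atom:
  x1: nu = 8/3 > 0 -> no constraint.
  x2: nu = 5/3 > 0 -> no constraint.
  x3: nu = 0, mu = 2 > 0 -> violates mu << nu.
  x4: nu = 0, mu = 0 -> consistent with mu << nu.
  x5: nu = 1/2 > 0 -> no constraint.
  x6: nu = 4/3 > 0 -> no constraint.
The atom(s) x3 violate the condition (nu = 0 but mu > 0). Therefore mu is NOT absolutely continuous w.r.t. nu.

no


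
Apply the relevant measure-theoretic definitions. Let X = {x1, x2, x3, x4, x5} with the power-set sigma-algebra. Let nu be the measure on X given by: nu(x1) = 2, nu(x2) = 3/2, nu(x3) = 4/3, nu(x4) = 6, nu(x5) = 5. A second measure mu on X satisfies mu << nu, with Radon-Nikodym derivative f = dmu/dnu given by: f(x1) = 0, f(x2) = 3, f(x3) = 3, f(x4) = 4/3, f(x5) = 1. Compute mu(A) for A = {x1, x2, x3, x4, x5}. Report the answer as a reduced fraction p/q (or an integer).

By the defining property of the Radon-Nikodym derivative, for every measurable set A,
  mu(A) = integral_A f dnu.
Since nu is a discrete measure concentrated on the atoms of X, the integral over A reduces to the sum
  mu(A) = sum_{x in A} f(x) * nu({x}).
Computing each term:
  x1: f(x1) * nu(x1) = 0 * 2 = 0.
  x2: f(x2) * nu(x2) = 3 * 3/2 = 9/2.
  x3: f(x3) * nu(x3) = 3 * 4/3 = 4.
  x4: f(x4) * nu(x4) = 4/3 * 6 = 8.
  x5: f(x5) * nu(x5) = 1 * 5 = 5.
Summing: mu(A) = 0 + 9/2 + 4 + 8 + 5 = 43/2.

43/2


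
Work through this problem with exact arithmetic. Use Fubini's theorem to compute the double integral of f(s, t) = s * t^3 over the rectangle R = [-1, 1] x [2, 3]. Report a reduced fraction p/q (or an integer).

f(s, t) is a tensor product of a function of s and a function of t, and both factors are bounded continuous (hence Lebesgue integrable) on the rectangle, so Fubini's theorem applies:
  integral_R f d(m x m) = (integral_a1^b1 s ds) * (integral_a2^b2 t^3 dt).
Inner integral in s: integral_{-1}^{1} s ds = (1^2 - (-1)^2)/2
  = 0.
Inner integral in t: integral_{2}^{3} t^3 dt = (3^4 - 2^4)/4
  = 65/4.
Product: (0) * (65/4) = 0.

0


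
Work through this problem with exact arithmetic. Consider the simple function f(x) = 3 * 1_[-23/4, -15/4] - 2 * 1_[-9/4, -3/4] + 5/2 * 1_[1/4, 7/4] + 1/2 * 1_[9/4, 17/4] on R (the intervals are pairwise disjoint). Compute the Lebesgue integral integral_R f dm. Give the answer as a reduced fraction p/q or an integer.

For a simple function f = sum_i c_i * 1_{A_i} with disjoint A_i,
  integral f dm = sum_i c_i * m(A_i).
Lengths of the A_i:
  m(A_1) = -15/4 - (-23/4) = 2.
  m(A_2) = -3/4 - (-9/4) = 3/2.
  m(A_3) = 7/4 - 1/4 = 3/2.
  m(A_4) = 17/4 - 9/4 = 2.
Contributions c_i * m(A_i):
  (3) * (2) = 6.
  (-2) * (3/2) = -3.
  (5/2) * (3/2) = 15/4.
  (1/2) * (2) = 1.
Total: 6 - 3 + 15/4 + 1 = 31/4.

31/4


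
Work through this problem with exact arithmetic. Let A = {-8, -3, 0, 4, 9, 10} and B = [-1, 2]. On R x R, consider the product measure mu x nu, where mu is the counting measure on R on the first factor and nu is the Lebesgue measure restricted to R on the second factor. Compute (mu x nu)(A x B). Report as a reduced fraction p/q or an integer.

For a measurable rectangle A x B, the product measure satisfies
  (mu x nu)(A x B) = mu(A) * nu(B).
  mu(A) = 6.
  nu(B) = 3.
  (mu x nu)(A x B) = 6 * 3 = 18.

18


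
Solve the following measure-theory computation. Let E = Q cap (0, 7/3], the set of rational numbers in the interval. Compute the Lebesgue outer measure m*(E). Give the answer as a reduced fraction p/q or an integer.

The set Q cap (0, 7/3] is countable (a subset of the countable set Q). Lebesgue outer measure of any countable set is 0: each singleton {q} has m*({q}) = 0, and by countable subadditivity m*(union_k {q_k}) <= sum_k m*({q_k}) = sum_k 0 = 0. The reverse inequality m*(E) >= 0 is automatic. So m*(Q cap (0, 7/3]) = 0.

0


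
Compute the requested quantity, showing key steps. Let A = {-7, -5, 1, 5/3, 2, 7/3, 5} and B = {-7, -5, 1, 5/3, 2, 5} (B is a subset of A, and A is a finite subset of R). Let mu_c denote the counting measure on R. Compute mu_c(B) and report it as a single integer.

Counting measure assigns mu_c(E) = |E| (number of elements) when E is finite.
B has 6 element(s), so mu_c(B) = 6.

6


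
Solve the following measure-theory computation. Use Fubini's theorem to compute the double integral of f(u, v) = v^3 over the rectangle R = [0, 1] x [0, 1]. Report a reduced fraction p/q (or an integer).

f(u, v) is a tensor product of a function of u and a function of v, and both factors are bounded continuous (hence Lebesgue integrable) on the rectangle, so Fubini's theorem applies:
  integral_R f d(m x m) = (integral_a1^b1 1 du) * (integral_a2^b2 v^3 dv).
Inner integral in u: integral_{0}^{1} 1 du = (1^1 - 0^1)/1
  = 1.
Inner integral in v: integral_{0}^{1} v^3 dv = (1^4 - 0^4)/4
  = 1/4.
Product: (1) * (1/4) = 1/4.

1/4


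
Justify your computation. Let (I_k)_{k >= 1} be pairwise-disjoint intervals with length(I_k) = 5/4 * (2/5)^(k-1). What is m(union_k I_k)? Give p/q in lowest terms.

By countable additivity of the Lebesgue measure on pairwise disjoint measurable sets,
  m(union_{k >= 1} I_k) = sum_{k >= 1} m(I_k) = sum_{k >= 1} a * r^(k-1),
  with a = 5/4 and r = 2/5.
Since 0 < r = 2/5 < 1, the geometric series converges:
  sum_{k >= 1} a * r^(k-1) = a / (1 - r).
  = 5/4 / (1 - 2/5)
  = 5/4 / (3/5)
  = 25/12.

25/12


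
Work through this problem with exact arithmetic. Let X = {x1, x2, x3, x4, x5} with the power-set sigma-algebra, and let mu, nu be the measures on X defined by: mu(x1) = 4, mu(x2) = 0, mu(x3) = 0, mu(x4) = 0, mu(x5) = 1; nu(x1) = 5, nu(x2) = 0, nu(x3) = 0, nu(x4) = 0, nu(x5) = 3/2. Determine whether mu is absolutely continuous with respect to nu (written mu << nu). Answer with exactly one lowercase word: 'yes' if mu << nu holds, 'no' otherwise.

mu << nu means: every nu-null measurable set is also mu-null; equivalently, for every atom x, if nu({x}) = 0 then mu({x}) = 0.
Checking each atom:
  x1: nu = 5 > 0 -> no constraint.
  x2: nu = 0, mu = 0 -> consistent with mu << nu.
  x3: nu = 0, mu = 0 -> consistent with mu << nu.
  x4: nu = 0, mu = 0 -> consistent with mu << nu.
  x5: nu = 3/2 > 0 -> no constraint.
No atom violates the condition. Therefore mu << nu.

yes


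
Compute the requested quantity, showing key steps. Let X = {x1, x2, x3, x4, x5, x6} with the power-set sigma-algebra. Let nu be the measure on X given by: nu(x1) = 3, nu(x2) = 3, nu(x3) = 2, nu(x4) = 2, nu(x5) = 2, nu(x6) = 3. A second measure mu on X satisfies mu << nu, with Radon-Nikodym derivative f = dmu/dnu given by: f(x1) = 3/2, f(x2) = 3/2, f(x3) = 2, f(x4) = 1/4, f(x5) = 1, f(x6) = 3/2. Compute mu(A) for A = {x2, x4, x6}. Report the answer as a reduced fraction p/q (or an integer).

By the defining property of the Radon-Nikodym derivative, for every measurable set A,
  mu(A) = integral_A f dnu.
Since nu is a discrete measure concentrated on the atoms of X, the integral over A reduces to the sum
  mu(A) = sum_{x in A} f(x) * nu({x}).
Computing each term:
  x2: f(x2) * nu(x2) = 3/2 * 3 = 9/2.
  x4: f(x4) * nu(x4) = 1/4 * 2 = 1/2.
  x6: f(x6) * nu(x6) = 3/2 * 3 = 9/2.
Summing: mu(A) = 9/2 + 1/2 + 9/2 = 19/2.

19/2


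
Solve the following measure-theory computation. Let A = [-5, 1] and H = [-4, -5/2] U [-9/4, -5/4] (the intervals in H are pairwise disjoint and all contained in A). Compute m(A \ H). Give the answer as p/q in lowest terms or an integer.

The ambient interval has length m(A) = 1 - (-5) = 6.
Since the holes are disjoint and sit inside A, by finite additivity
  m(H) = sum_i (b_i - a_i), and m(A \ H) = m(A) - m(H).
Computing the hole measures:
  m(H_1) = -5/2 - (-4) = 3/2.
  m(H_2) = -5/4 - (-9/4) = 1.
Summed: m(H) = 3/2 + 1 = 5/2.
So m(A \ H) = 6 - 5/2 = 7/2.

7/2


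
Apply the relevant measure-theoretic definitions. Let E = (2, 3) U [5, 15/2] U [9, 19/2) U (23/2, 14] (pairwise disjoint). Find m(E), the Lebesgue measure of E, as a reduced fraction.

For pairwise disjoint intervals, m(union_i I_i) = sum_i m(I_i),
and m is invariant under swapping open/closed endpoints (single points have measure 0).
So m(E) = sum_i (b_i - a_i).
  I_1 has length 3 - 2 = 1.
  I_2 has length 15/2 - 5 = 5/2.
  I_3 has length 19/2 - 9 = 1/2.
  I_4 has length 14 - 23/2 = 5/2.
Summing:
  m(E) = 1 + 5/2 + 1/2 + 5/2 = 13/2.

13/2


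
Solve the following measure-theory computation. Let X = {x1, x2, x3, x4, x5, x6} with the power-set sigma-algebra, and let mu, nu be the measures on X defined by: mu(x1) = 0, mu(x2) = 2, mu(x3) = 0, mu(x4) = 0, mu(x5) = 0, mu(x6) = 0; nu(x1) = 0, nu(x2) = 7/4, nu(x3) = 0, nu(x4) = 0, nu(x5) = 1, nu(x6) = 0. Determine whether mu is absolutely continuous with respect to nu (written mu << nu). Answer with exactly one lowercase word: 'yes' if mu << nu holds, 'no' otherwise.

mu << nu means: every nu-null measurable set is also mu-null; equivalently, for every atom x, if nu({x}) = 0 then mu({x}) = 0.
Checking each atom:
  x1: nu = 0, mu = 0 -> consistent with mu << nu.
  x2: nu = 7/4 > 0 -> no constraint.
  x3: nu = 0, mu = 0 -> consistent with mu << nu.
  x4: nu = 0, mu = 0 -> consistent with mu << nu.
  x5: nu = 1 > 0 -> no constraint.
  x6: nu = 0, mu = 0 -> consistent with mu << nu.
No atom violates the condition. Therefore mu << nu.

yes


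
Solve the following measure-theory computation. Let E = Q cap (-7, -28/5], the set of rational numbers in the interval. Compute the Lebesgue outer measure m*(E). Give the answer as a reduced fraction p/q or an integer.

E = Q cap (-7, -28/5] is a subset of Q, which is countable. Enumerate Q = {q_1, q_2, ...}; for any eps > 0, cover q_k by the open interval (q_k - eps/2^(k+1), q_k + eps/2^(k+1)), of length eps/2^k. The total cover length is sum_{k>=1} eps/2^k = eps. Hence m*(E) <= m*(Q) <= eps for every eps > 0, and since outer measure is non-negative, m*(E) = 0.

0


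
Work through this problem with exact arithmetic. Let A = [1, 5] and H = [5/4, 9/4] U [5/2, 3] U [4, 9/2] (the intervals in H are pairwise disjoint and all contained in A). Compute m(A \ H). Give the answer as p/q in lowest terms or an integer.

The ambient interval has length m(A) = 5 - 1 = 4.
Since the holes are disjoint and sit inside A, by finite additivity
  m(H) = sum_i (b_i - a_i), and m(A \ H) = m(A) - m(H).
Computing the hole measures:
  m(H_1) = 9/4 - 5/4 = 1.
  m(H_2) = 3 - 5/2 = 1/2.
  m(H_3) = 9/2 - 4 = 1/2.
Summed: m(H) = 1 + 1/2 + 1/2 = 2.
So m(A \ H) = 4 - 2 = 2.

2


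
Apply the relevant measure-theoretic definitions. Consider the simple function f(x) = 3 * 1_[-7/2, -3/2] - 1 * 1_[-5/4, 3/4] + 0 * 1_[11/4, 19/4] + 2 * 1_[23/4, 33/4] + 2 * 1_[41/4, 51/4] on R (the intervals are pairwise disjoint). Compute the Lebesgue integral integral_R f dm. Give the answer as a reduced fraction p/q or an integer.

For a simple function f = sum_i c_i * 1_{A_i} with disjoint A_i,
  integral f dm = sum_i c_i * m(A_i).
Lengths of the A_i:
  m(A_1) = -3/2 - (-7/2) = 2.
  m(A_2) = 3/4 - (-5/4) = 2.
  m(A_3) = 19/4 - 11/4 = 2.
  m(A_4) = 33/4 - 23/4 = 5/2.
  m(A_5) = 51/4 - 41/4 = 5/2.
Contributions c_i * m(A_i):
  (3) * (2) = 6.
  (-1) * (2) = -2.
  (0) * (2) = 0.
  (2) * (5/2) = 5.
  (2) * (5/2) = 5.
Total: 6 - 2 + 0 + 5 + 5 = 14.

14


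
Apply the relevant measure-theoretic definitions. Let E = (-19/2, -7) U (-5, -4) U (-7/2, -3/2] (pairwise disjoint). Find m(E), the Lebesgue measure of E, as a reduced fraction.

For pairwise disjoint intervals, m(union_i I_i) = sum_i m(I_i),
and m is invariant under swapping open/closed endpoints (single points have measure 0).
So m(E) = sum_i (b_i - a_i).
  I_1 has length -7 - (-19/2) = 5/2.
  I_2 has length -4 - (-5) = 1.
  I_3 has length -3/2 - (-7/2) = 2.
Summing:
  m(E) = 5/2 + 1 + 2 = 11/2.

11/2


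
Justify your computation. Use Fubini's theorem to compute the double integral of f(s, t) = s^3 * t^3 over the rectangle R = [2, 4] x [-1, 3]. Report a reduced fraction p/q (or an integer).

f(s, t) is a tensor product of a function of s and a function of t, and both factors are bounded continuous (hence Lebesgue integrable) on the rectangle, so Fubini's theorem applies:
  integral_R f d(m x m) = (integral_a1^b1 s^3 ds) * (integral_a2^b2 t^3 dt).
Inner integral in s: integral_{2}^{4} s^3 ds = (4^4 - 2^4)/4
  = 60.
Inner integral in t: integral_{-1}^{3} t^3 dt = (3^4 - (-1)^4)/4
  = 20.
Product: (60) * (20) = 1200.

1200


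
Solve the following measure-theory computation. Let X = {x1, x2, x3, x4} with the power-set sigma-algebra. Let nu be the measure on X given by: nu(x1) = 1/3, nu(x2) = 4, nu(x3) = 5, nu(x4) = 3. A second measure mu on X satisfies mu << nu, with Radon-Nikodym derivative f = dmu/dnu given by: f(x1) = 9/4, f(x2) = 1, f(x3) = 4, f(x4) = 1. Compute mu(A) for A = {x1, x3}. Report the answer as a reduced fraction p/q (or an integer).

By the defining property of the Radon-Nikodym derivative, for every measurable set A,
  mu(A) = integral_A f dnu.
Since nu is a discrete measure concentrated on the atoms of X, the integral over A reduces to the sum
  mu(A) = sum_{x in A} f(x) * nu({x}).
Computing each term:
  x1: f(x1) * nu(x1) = 9/4 * 1/3 = 3/4.
  x3: f(x3) * nu(x3) = 4 * 5 = 20.
Summing: mu(A) = 3/4 + 20 = 83/4.

83/4


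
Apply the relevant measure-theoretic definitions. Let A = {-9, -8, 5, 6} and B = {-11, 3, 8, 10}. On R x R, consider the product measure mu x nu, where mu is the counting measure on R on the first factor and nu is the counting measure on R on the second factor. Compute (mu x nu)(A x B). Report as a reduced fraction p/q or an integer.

For a measurable rectangle A x B, the product measure satisfies
  (mu x nu)(A x B) = mu(A) * nu(B).
  mu(A) = 4.
  nu(B) = 4.
  (mu x nu)(A x B) = 4 * 4 = 16.

16


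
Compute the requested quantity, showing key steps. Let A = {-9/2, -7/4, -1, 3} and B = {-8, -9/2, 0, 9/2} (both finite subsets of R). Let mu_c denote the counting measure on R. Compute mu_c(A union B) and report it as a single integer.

Counting measure on a finite set equals cardinality. By inclusion-exclusion, |A union B| = |A| + |B| - |A cap B|.
|A| = 4, |B| = 4, |A cap B| = 1.
So mu_c(A union B) = 4 + 4 - 1 = 7.

7


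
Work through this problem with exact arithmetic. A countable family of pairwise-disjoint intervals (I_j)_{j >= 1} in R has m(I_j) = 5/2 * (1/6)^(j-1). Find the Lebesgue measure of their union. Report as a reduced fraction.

By countable additivity of the Lebesgue measure on pairwise disjoint measurable sets,
  m(union_{j >= 1} I_j) = sum_{j >= 1} m(I_j) = sum_{j >= 1} a * r^(j-1),
  with a = 5/2 and r = 1/6.
Since 0 < r = 1/6 < 1, the geometric series converges:
  sum_{j >= 1} a * r^(j-1) = a / (1 - r).
  = 5/2 / (1 - 1/6)
  = 5/2 / (5/6)
  = 3.

3


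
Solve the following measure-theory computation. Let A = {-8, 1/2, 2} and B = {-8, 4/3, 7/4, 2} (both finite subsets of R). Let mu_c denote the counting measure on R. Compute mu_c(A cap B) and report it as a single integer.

Counting measure on a finite set equals cardinality. mu_c(A cap B) = |A cap B| (elements appearing in both).
Enumerating the elements of A that also lie in B gives 2 element(s).
So mu_c(A cap B) = 2.

2


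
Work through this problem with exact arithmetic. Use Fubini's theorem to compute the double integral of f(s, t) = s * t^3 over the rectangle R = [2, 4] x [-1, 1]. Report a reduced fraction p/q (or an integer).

f(s, t) is a tensor product of a function of s and a function of t, and both factors are bounded continuous (hence Lebesgue integrable) on the rectangle, so Fubini's theorem applies:
  integral_R f d(m x m) = (integral_a1^b1 s ds) * (integral_a2^b2 t^3 dt).
Inner integral in s: integral_{2}^{4} s ds = (4^2 - 2^2)/2
  = 6.
Inner integral in t: integral_{-1}^{1} t^3 dt = (1^4 - (-1)^4)/4
  = 0.
Product: (6) * (0) = 0.

0


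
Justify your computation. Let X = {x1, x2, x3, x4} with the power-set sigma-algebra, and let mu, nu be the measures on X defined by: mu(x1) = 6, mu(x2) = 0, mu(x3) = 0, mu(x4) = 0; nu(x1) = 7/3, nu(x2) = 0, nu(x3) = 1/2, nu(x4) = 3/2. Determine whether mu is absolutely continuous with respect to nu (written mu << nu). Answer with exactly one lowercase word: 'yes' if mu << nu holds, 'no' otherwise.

mu << nu means: every nu-null measurable set is also mu-null; equivalently, for every atom x, if nu({x}) = 0 then mu({x}) = 0.
Checking each atom:
  x1: nu = 7/3 > 0 -> no constraint.
  x2: nu = 0, mu = 0 -> consistent with mu << nu.
  x3: nu = 1/2 > 0 -> no constraint.
  x4: nu = 3/2 > 0 -> no constraint.
No atom violates the condition. Therefore mu << nu.

yes


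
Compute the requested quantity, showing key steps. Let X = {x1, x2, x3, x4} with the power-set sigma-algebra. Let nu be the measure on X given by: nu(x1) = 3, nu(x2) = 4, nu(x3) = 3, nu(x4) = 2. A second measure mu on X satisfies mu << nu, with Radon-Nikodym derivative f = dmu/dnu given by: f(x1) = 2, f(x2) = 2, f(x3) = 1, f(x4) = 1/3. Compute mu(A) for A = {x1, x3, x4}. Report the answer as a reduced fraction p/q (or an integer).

By the defining property of the Radon-Nikodym derivative, for every measurable set A,
  mu(A) = integral_A f dnu.
Since nu is a discrete measure concentrated on the atoms of X, the integral over A reduces to the sum
  mu(A) = sum_{x in A} f(x) * nu({x}).
Computing each term:
  x1: f(x1) * nu(x1) = 2 * 3 = 6.
  x3: f(x3) * nu(x3) = 1 * 3 = 3.
  x4: f(x4) * nu(x4) = 1/3 * 2 = 2/3.
Summing: mu(A) = 6 + 3 + 2/3 = 29/3.

29/3


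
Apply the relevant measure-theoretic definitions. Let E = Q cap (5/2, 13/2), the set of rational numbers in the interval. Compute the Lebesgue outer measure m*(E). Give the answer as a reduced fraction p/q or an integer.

E = Q cap (5/2, 13/2) is a subset of Q, which is countable. Enumerate Q = {q_1, q_2, ...}; for any eps > 0, cover q_k by the open interval (q_k - eps/2^(k+1), q_k + eps/2^(k+1)), of length eps/2^k. The total cover length is sum_{k>=1} eps/2^k = eps. Hence m*(E) <= m*(Q) <= eps for every eps > 0, and since outer measure is non-negative, m*(E) = 0.

0


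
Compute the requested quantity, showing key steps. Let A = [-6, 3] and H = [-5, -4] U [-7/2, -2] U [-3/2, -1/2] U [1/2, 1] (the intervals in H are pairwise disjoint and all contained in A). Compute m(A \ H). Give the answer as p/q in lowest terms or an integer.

The ambient interval has length m(A) = 3 - (-6) = 9.
Since the holes are disjoint and sit inside A, by finite additivity
  m(H) = sum_i (b_i - a_i), and m(A \ H) = m(A) - m(H).
Computing the hole measures:
  m(H_1) = -4 - (-5) = 1.
  m(H_2) = -2 - (-7/2) = 3/2.
  m(H_3) = -1/2 - (-3/2) = 1.
  m(H_4) = 1 - 1/2 = 1/2.
Summed: m(H) = 1 + 3/2 + 1 + 1/2 = 4.
So m(A \ H) = 9 - 4 = 5.

5


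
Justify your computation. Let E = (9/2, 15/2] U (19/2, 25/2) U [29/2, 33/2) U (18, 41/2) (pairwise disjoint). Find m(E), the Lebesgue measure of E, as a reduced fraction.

For pairwise disjoint intervals, m(union_i I_i) = sum_i m(I_i),
and m is invariant under swapping open/closed endpoints (single points have measure 0).
So m(E) = sum_i (b_i - a_i).
  I_1 has length 15/2 - 9/2 = 3.
  I_2 has length 25/2 - 19/2 = 3.
  I_3 has length 33/2 - 29/2 = 2.
  I_4 has length 41/2 - 18 = 5/2.
Summing:
  m(E) = 3 + 3 + 2 + 5/2 = 21/2.

21/2


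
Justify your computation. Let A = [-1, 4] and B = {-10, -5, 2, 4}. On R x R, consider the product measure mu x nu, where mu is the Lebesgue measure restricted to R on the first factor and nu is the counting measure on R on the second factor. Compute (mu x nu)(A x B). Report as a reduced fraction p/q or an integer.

For a measurable rectangle A x B, the product measure satisfies
  (mu x nu)(A x B) = mu(A) * nu(B).
  mu(A) = 5.
  nu(B) = 4.
  (mu x nu)(A x B) = 5 * 4 = 20.

20


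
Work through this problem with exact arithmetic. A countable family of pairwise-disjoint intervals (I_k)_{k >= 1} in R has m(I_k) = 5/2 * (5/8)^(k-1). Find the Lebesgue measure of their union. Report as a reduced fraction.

By countable additivity of the Lebesgue measure on pairwise disjoint measurable sets,
  m(union_{k >= 1} I_k) = sum_{k >= 1} m(I_k) = sum_{k >= 1} a * r^(k-1),
  with a = 5/2 and r = 5/8.
Since 0 < r = 5/8 < 1, the geometric series converges:
  sum_{k >= 1} a * r^(k-1) = a / (1 - r).
  = 5/2 / (1 - 5/8)
  = 5/2 / (3/8)
  = 20/3.

20/3


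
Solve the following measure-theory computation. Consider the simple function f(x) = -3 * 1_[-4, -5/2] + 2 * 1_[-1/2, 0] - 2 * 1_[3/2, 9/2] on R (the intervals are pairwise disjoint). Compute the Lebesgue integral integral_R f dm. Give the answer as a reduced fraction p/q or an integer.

For a simple function f = sum_i c_i * 1_{A_i} with disjoint A_i,
  integral f dm = sum_i c_i * m(A_i).
Lengths of the A_i:
  m(A_1) = -5/2 - (-4) = 3/2.
  m(A_2) = 0 - (-1/2) = 1/2.
  m(A_3) = 9/2 - 3/2 = 3.
Contributions c_i * m(A_i):
  (-3) * (3/2) = -9/2.
  (2) * (1/2) = 1.
  (-2) * (3) = -6.
Total: -9/2 + 1 - 6 = -19/2.

-19/2


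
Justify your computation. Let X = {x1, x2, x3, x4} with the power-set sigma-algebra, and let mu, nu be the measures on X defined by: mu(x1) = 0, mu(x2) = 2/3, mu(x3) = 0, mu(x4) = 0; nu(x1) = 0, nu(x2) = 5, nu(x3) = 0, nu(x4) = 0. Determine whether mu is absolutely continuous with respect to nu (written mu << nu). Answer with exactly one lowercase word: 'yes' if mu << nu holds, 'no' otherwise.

mu << nu means: every nu-null measurable set is also mu-null; equivalently, for every atom x, if nu({x}) = 0 then mu({x}) = 0.
Checking each atom:
  x1: nu = 0, mu = 0 -> consistent with mu << nu.
  x2: nu = 5 > 0 -> no constraint.
  x3: nu = 0, mu = 0 -> consistent with mu << nu.
  x4: nu = 0, mu = 0 -> consistent with mu << nu.
No atom violates the condition. Therefore mu << nu.

yes


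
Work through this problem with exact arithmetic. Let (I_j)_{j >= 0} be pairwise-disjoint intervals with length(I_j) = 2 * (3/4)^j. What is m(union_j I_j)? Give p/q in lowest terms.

By countable additivity of the Lebesgue measure on pairwise disjoint measurable sets,
  m(union_{j >= 0} I_j) = sum_{j >= 0} m(I_j) = sum_{j >= 0} a * r^j,
  with a = 2 and r = 3/4.
Since 0 < r = 3/4 < 1, the geometric series converges:
  sum_{j >= 0} a * r^j = a / (1 - r).
  = 2 / (1 - 3/4)
  = 2 / (1/4)
  = 8.

8


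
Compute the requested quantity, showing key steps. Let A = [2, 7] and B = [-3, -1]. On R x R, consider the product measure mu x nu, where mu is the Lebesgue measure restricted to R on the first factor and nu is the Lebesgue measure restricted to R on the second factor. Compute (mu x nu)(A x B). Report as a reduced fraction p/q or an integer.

For a measurable rectangle A x B, the product measure satisfies
  (mu x nu)(A x B) = mu(A) * nu(B).
  mu(A) = 5.
  nu(B) = 2.
  (mu x nu)(A x B) = 5 * 2 = 10.

10


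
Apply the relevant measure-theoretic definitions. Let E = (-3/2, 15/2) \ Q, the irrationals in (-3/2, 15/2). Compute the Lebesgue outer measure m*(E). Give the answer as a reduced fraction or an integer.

The interval I = (-3/2, 15/2) has m(I) = 15/2 - (-3/2) = 9 (endpoints are measure-zero, so open/closed/half-open agree). Write I = (I cap Q) u (I \ Q). The rationals in I are countable, so m*(I cap Q) = 0 (cover each rational by intervals whose total length is arbitrarily small). By countable subadditivity m*(I) <= m*(I cap Q) + m*(I \ Q), hence m*(I \ Q) >= m(I) = 9. The reverse inequality m*(I \ Q) <= m*(I) = 9 is trivial since (I \ Q) is a subset of I. Therefore m*(I \ Q) = 9.

9


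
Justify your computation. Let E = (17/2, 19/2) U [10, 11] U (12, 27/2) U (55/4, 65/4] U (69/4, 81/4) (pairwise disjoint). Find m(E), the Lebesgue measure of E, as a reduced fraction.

For pairwise disjoint intervals, m(union_i I_i) = sum_i m(I_i),
and m is invariant under swapping open/closed endpoints (single points have measure 0).
So m(E) = sum_i (b_i - a_i).
  I_1 has length 19/2 - 17/2 = 1.
  I_2 has length 11 - 10 = 1.
  I_3 has length 27/2 - 12 = 3/2.
  I_4 has length 65/4 - 55/4 = 5/2.
  I_5 has length 81/4 - 69/4 = 3.
Summing:
  m(E) = 1 + 1 + 3/2 + 5/2 + 3 = 9.

9


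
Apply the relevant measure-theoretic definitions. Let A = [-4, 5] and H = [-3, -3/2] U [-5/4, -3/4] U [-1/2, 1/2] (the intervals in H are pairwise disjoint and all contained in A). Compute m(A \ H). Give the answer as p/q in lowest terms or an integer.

The ambient interval has length m(A) = 5 - (-4) = 9.
Since the holes are disjoint and sit inside A, by finite additivity
  m(H) = sum_i (b_i - a_i), and m(A \ H) = m(A) - m(H).
Computing the hole measures:
  m(H_1) = -3/2 - (-3) = 3/2.
  m(H_2) = -3/4 - (-5/4) = 1/2.
  m(H_3) = 1/2 - (-1/2) = 1.
Summed: m(H) = 3/2 + 1/2 + 1 = 3.
So m(A \ H) = 9 - 3 = 6.

6


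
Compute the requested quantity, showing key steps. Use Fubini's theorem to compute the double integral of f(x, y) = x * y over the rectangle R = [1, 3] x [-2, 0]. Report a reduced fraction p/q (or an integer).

f(x, y) is a tensor product of a function of x and a function of y, and both factors are bounded continuous (hence Lebesgue integrable) on the rectangle, so Fubini's theorem applies:
  integral_R f d(m x m) = (integral_a1^b1 x dx) * (integral_a2^b2 y dy).
Inner integral in x: integral_{1}^{3} x dx = (3^2 - 1^2)/2
  = 4.
Inner integral in y: integral_{-2}^{0} y dy = (0^2 - (-2)^2)/2
  = -2.
Product: (4) * (-2) = -8.

-8


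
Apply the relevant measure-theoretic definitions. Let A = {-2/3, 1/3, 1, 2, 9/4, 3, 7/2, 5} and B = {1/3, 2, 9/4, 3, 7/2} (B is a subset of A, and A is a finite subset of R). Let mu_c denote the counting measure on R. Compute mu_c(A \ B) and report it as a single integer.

Counting measure assigns mu_c(E) = |E| (number of elements) when E is finite. For B subset A, A \ B is the set of elements of A not in B, so |A \ B| = |A| - |B|.
|A| = 8, |B| = 5, so mu_c(A \ B) = 8 - 5 = 3.

3


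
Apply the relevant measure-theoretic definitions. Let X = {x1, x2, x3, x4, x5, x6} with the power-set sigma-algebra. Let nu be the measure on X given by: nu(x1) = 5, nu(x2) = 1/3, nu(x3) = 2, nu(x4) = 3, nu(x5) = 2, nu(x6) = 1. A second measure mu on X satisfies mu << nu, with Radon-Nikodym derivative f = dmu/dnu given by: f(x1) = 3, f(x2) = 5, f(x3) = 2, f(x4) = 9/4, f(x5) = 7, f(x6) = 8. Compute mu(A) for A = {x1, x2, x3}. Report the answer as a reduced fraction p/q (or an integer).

By the defining property of the Radon-Nikodym derivative, for every measurable set A,
  mu(A) = integral_A f dnu.
Since nu is a discrete measure concentrated on the atoms of X, the integral over A reduces to the sum
  mu(A) = sum_{x in A} f(x) * nu({x}).
Computing each term:
  x1: f(x1) * nu(x1) = 3 * 5 = 15.
  x2: f(x2) * nu(x2) = 5 * 1/3 = 5/3.
  x3: f(x3) * nu(x3) = 2 * 2 = 4.
Summing: mu(A) = 15 + 5/3 + 4 = 62/3.

62/3


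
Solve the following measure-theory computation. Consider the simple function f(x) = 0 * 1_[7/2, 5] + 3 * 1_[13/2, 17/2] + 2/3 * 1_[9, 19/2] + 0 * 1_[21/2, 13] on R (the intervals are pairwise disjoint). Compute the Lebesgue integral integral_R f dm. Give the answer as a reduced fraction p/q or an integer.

For a simple function f = sum_i c_i * 1_{A_i} with disjoint A_i,
  integral f dm = sum_i c_i * m(A_i).
Lengths of the A_i:
  m(A_1) = 5 - 7/2 = 3/2.
  m(A_2) = 17/2 - 13/2 = 2.
  m(A_3) = 19/2 - 9 = 1/2.
  m(A_4) = 13 - 21/2 = 5/2.
Contributions c_i * m(A_i):
  (0) * (3/2) = 0.
  (3) * (2) = 6.
  (2/3) * (1/2) = 1/3.
  (0) * (5/2) = 0.
Total: 0 + 6 + 1/3 + 0 = 19/3.

19/3


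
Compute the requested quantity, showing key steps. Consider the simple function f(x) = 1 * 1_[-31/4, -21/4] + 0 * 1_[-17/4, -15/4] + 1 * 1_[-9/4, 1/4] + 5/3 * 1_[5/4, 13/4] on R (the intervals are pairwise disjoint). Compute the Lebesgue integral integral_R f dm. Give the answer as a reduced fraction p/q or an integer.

For a simple function f = sum_i c_i * 1_{A_i} with disjoint A_i,
  integral f dm = sum_i c_i * m(A_i).
Lengths of the A_i:
  m(A_1) = -21/4 - (-31/4) = 5/2.
  m(A_2) = -15/4 - (-17/4) = 1/2.
  m(A_3) = 1/4 - (-9/4) = 5/2.
  m(A_4) = 13/4 - 5/4 = 2.
Contributions c_i * m(A_i):
  (1) * (5/2) = 5/2.
  (0) * (1/2) = 0.
  (1) * (5/2) = 5/2.
  (5/3) * (2) = 10/3.
Total: 5/2 + 0 + 5/2 + 10/3 = 25/3.

25/3


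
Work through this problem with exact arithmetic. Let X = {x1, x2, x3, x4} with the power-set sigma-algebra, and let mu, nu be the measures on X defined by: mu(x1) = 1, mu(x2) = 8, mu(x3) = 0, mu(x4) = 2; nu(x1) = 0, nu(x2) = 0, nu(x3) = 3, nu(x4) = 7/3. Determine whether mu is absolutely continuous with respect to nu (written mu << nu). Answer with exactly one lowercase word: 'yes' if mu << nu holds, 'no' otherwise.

mu << nu means: every nu-null measurable set is also mu-null; equivalently, for every atom x, if nu({x}) = 0 then mu({x}) = 0.
Checking each atom:
  x1: nu = 0, mu = 1 > 0 -> violates mu << nu.
  x2: nu = 0, mu = 8 > 0 -> violates mu << nu.
  x3: nu = 3 > 0 -> no constraint.
  x4: nu = 7/3 > 0 -> no constraint.
The atom(s) x1, x2 violate the condition (nu = 0 but mu > 0). Therefore mu is NOT absolutely continuous w.r.t. nu.

no


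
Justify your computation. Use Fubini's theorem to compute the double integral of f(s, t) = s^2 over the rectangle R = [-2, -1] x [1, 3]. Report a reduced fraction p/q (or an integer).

f(s, t) is a tensor product of a function of s and a function of t, and both factors are bounded continuous (hence Lebesgue integrable) on the rectangle, so Fubini's theorem applies:
  integral_R f d(m x m) = (integral_a1^b1 s^2 ds) * (integral_a2^b2 1 dt).
Inner integral in s: integral_{-2}^{-1} s^2 ds = ((-1)^3 - (-2)^3)/3
  = 7/3.
Inner integral in t: integral_{1}^{3} 1 dt = (3^1 - 1^1)/1
  = 2.
Product: (7/3) * (2) = 14/3.

14/3


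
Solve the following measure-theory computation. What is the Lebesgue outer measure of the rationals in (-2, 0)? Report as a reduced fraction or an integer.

The set Q cap (-2, 0) is countable (a subset of the countable set Q). Lebesgue outer measure of any countable set is 0: each singleton {q} has m*({q}) = 0, and by countable subadditivity m*(union_k {q_k}) <= sum_k m*({q_k}) = sum_k 0 = 0. The reverse inequality m*(E) >= 0 is automatic. So m*(Q cap (-2, 0)) = 0.

0


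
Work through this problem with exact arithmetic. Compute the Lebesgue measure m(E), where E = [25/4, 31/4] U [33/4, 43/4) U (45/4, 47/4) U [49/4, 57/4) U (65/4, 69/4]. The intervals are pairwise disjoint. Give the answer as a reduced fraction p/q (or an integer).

For pairwise disjoint intervals, m(union_i I_i) = sum_i m(I_i),
and m is invariant under swapping open/closed endpoints (single points have measure 0).
So m(E) = sum_i (b_i - a_i).
  I_1 has length 31/4 - 25/4 = 3/2.
  I_2 has length 43/4 - 33/4 = 5/2.
  I_3 has length 47/4 - 45/4 = 1/2.
  I_4 has length 57/4 - 49/4 = 2.
  I_5 has length 69/4 - 65/4 = 1.
Summing:
  m(E) = 3/2 + 5/2 + 1/2 + 2 + 1 = 15/2.

15/2


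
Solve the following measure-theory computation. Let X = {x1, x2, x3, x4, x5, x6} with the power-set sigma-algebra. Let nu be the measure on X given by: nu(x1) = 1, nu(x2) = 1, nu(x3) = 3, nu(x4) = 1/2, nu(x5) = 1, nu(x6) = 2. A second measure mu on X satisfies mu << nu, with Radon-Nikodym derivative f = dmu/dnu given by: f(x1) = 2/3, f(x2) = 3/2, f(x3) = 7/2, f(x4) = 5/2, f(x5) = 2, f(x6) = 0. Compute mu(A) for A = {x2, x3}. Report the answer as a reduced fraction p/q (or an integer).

By the defining property of the Radon-Nikodym derivative, for every measurable set A,
  mu(A) = integral_A f dnu.
Since nu is a discrete measure concentrated on the atoms of X, the integral over A reduces to the sum
  mu(A) = sum_{x in A} f(x) * nu({x}).
Computing each term:
  x2: f(x2) * nu(x2) = 3/2 * 1 = 3/2.
  x3: f(x3) * nu(x3) = 7/2 * 3 = 21/2.
Summing: mu(A) = 3/2 + 21/2 = 12.

12


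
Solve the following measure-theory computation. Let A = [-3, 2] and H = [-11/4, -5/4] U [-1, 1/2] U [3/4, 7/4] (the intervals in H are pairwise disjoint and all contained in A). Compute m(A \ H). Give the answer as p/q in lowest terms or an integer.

The ambient interval has length m(A) = 2 - (-3) = 5.
Since the holes are disjoint and sit inside A, by finite additivity
  m(H) = sum_i (b_i - a_i), and m(A \ H) = m(A) - m(H).
Computing the hole measures:
  m(H_1) = -5/4 - (-11/4) = 3/2.
  m(H_2) = 1/2 - (-1) = 3/2.
  m(H_3) = 7/4 - 3/4 = 1.
Summed: m(H) = 3/2 + 3/2 + 1 = 4.
So m(A \ H) = 5 - 4 = 1.

1


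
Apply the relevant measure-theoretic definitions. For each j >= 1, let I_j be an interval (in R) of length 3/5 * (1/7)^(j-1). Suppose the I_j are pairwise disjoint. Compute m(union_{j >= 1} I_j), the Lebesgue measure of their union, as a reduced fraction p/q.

By countable additivity of the Lebesgue measure on pairwise disjoint measurable sets,
  m(union_{j >= 1} I_j) = sum_{j >= 1} m(I_j) = sum_{j >= 1} a * r^(j-1),
  with a = 3/5 and r = 1/7.
Since 0 < r = 1/7 < 1, the geometric series converges:
  sum_{j >= 1} a * r^(j-1) = a / (1 - r).
  = 3/5 / (1 - 1/7)
  = 3/5 / (6/7)
  = 7/10.

7/10


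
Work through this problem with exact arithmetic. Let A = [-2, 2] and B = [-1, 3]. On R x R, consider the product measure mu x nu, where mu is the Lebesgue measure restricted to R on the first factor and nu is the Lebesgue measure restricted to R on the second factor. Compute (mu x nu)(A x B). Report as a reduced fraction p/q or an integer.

For a measurable rectangle A x B, the product measure satisfies
  (mu x nu)(A x B) = mu(A) * nu(B).
  mu(A) = 4.
  nu(B) = 4.
  (mu x nu)(A x B) = 4 * 4 = 16.

16


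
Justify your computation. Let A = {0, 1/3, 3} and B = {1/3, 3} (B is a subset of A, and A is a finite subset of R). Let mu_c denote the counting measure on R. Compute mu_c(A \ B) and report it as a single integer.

Counting measure assigns mu_c(E) = |E| (number of elements) when E is finite. For B subset A, A \ B is the set of elements of A not in B, so |A \ B| = |A| - |B|.
|A| = 3, |B| = 2, so mu_c(A \ B) = 3 - 2 = 1.

1


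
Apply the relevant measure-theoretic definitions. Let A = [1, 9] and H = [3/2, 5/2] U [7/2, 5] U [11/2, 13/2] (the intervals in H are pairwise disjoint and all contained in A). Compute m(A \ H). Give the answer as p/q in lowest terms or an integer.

The ambient interval has length m(A) = 9 - 1 = 8.
Since the holes are disjoint and sit inside A, by finite additivity
  m(H) = sum_i (b_i - a_i), and m(A \ H) = m(A) - m(H).
Computing the hole measures:
  m(H_1) = 5/2 - 3/2 = 1.
  m(H_2) = 5 - 7/2 = 3/2.
  m(H_3) = 13/2 - 11/2 = 1.
Summed: m(H) = 1 + 3/2 + 1 = 7/2.
So m(A \ H) = 8 - 7/2 = 9/2.

9/2


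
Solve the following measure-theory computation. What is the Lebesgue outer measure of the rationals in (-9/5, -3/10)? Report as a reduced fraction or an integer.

E = Q cap (-9/5, -3/10) is a subset of Q, which is countable. Enumerate Q = {q_1, q_2, ...}; for any eps > 0, cover q_k by the open interval (q_k - eps/2^(k+1), q_k + eps/2^(k+1)), of length eps/2^k. The total cover length is sum_{k>=1} eps/2^k = eps. Hence m*(E) <= m*(Q) <= eps for every eps > 0, and since outer measure is non-negative, m*(E) = 0.

0


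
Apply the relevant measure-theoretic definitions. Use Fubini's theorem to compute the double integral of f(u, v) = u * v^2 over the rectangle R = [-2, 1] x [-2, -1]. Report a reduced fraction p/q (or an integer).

f(u, v) is a tensor product of a function of u and a function of v, and both factors are bounded continuous (hence Lebesgue integrable) on the rectangle, so Fubini's theorem applies:
  integral_R f d(m x m) = (integral_a1^b1 u du) * (integral_a2^b2 v^2 dv).
Inner integral in u: integral_{-2}^{1} u du = (1^2 - (-2)^2)/2
  = -3/2.
Inner integral in v: integral_{-2}^{-1} v^2 dv = ((-1)^3 - (-2)^3)/3
  = 7/3.
Product: (-3/2) * (7/3) = -7/2.

-7/2


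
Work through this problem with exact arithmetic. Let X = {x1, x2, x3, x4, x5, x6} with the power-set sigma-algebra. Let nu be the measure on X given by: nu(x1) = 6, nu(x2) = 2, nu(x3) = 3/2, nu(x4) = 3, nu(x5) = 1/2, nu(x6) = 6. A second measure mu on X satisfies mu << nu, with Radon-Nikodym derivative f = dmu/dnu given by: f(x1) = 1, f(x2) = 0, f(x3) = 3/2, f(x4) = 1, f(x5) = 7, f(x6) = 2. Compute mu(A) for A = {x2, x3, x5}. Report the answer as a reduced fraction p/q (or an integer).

By the defining property of the Radon-Nikodym derivative, for every measurable set A,
  mu(A) = integral_A f dnu.
Since nu is a discrete measure concentrated on the atoms of X, the integral over A reduces to the sum
  mu(A) = sum_{x in A} f(x) * nu({x}).
Computing each term:
  x2: f(x2) * nu(x2) = 0 * 2 = 0.
  x3: f(x3) * nu(x3) = 3/2 * 3/2 = 9/4.
  x5: f(x5) * nu(x5) = 7 * 1/2 = 7/2.
Summing: mu(A) = 0 + 9/4 + 7/2 = 23/4.

23/4


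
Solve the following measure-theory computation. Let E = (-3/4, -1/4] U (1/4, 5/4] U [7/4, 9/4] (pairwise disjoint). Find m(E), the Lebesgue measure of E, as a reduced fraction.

For pairwise disjoint intervals, m(union_i I_i) = sum_i m(I_i),
and m is invariant under swapping open/closed endpoints (single points have measure 0).
So m(E) = sum_i (b_i - a_i).
  I_1 has length -1/4 - (-3/4) = 1/2.
  I_2 has length 5/4 - 1/4 = 1.
  I_3 has length 9/4 - 7/4 = 1/2.
Summing:
  m(E) = 1/2 + 1 + 1/2 = 2.

2
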